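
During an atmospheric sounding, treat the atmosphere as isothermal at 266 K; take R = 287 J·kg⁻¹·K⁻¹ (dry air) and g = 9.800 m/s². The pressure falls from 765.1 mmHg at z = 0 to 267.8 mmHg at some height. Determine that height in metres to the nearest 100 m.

z ≈ 8200 m

Scale height: H = RT/g = 287 × 266 / 9.800 = 7790.0 m.
Invert the barometric formula: z = H ln(P₀/P).
P₀/P = 765.1/267.8 = 2.8570; ln(2.8570) = 1.0498.
z = 7790.0 × 1.0498 = 8177.9 m.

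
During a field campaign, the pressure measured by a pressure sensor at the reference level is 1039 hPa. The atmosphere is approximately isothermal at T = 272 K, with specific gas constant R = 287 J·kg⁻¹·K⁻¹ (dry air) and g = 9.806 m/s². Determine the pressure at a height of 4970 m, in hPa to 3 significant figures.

P ≈ 557 hPa

Scale height: H = RT/g = 287 × 272 / 9.806 = 7960.8 m.
Barometric formula: P = P₀ exp(−z/H).
z/H = 4970.0/7960.8 = 0.62431; exp(−0.62431) = 0.53563.
P = 1039 × 0.53563 = 556.52 hPa.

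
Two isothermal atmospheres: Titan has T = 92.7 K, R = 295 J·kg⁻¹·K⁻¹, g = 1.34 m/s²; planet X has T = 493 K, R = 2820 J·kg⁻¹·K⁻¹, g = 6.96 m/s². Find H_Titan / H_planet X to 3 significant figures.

H = RT/g for each body.
H_Titan = 295 × 92.7 / 1.34 = 20408 m.
H_planet X = 2820 × 493 / 6.96 = 199750 m.
H_Titan/H_planet X = 20408/199750 = 0.10217.

H_Titan/H_planet X ≈ 0.102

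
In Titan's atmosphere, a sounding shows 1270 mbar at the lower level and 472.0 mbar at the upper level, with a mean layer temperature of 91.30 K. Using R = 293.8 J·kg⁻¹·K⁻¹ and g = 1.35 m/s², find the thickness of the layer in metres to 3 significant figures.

Δz ≈ 19700 m

Hypsometric equation: Δz = (R T̄/g) ln(P₁/P₂).
R T̄/g = 293.8 × 91.30 / 1.35 = 19870 m.
ln(1270/472.0) = ln(2.6907) = 0.98980.
Δz = 19870 × 0.98980 = 19667 m.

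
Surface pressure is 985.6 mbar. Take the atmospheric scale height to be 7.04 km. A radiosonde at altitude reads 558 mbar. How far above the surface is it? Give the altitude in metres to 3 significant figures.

z ≈ 4000 m

Invert the barometric formula: z = H ln(P₀/P).
P₀/P = 985.6/558 = 1.7663; ln(1.7663) = 0.56889.
z = 7040.0 × 0.56889 = 4005.0 m.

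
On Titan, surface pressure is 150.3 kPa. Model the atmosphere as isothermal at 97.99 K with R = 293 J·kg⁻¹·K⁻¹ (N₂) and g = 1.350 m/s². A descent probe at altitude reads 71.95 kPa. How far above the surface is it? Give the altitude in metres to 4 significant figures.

Scale height: H = RT/g = 293 × 97.99 / 1.350 = 21267 m.
Invert the barometric formula: z = H ln(P₀/P).
P₀/P = 150.3/71.95 = 2.0890; ln(2.0890) = 0.73669.
z = 21267 × 0.73669 = 15667 m.

z ≈ 15670 m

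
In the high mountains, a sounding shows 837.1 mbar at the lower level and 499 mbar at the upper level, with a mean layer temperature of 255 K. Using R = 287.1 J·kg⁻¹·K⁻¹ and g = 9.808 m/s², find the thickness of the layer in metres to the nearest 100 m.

Hypsometric equation: Δz = (R T̄/g) ln(P₁/P₂).
R T̄/g = 287.1 × 255 / 9.808 = 7464.4 m.
ln(837.1/499) = ln(1.6776) = 0.51736.
Δz = 7464.4 × 0.51736 = 3861.8 m.

Δz ≈ 3900 m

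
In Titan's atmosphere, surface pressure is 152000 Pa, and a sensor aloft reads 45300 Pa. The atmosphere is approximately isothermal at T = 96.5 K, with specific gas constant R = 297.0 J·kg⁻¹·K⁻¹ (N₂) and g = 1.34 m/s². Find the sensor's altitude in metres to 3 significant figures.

Scale height: H = RT/g = 297.0 × 96.5 / 1.34 = 21388 m.
Invert the barometric formula: z = H ln(P₀/P).
P₀/P = 152000/45300 = 3.3554; ln(3.3554) = 1.2106.
z = 21388 × 1.2106 = 25892 m.

z ≈ 25900 m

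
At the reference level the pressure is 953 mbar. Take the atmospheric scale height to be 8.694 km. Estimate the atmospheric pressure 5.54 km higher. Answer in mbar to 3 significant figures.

Barometric formula: P = P₀ exp(−z/H).
z/H = 5540.0/8694.0 = 0.63722; exp(−0.63722) = 0.52876.
P = 953 × 0.52876 = 503.91 mbar.

P ≈ 504 mbar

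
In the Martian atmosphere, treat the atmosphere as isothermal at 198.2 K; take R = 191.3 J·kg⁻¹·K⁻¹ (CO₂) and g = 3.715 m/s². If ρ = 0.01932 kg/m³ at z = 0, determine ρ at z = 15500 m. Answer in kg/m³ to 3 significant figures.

ρ ≈ 0.00423 kg/m³

Scale height: H = RT/g = 191.3 × 198.2 / 3.715 = 10206 m.
In an isothermal atmosphere, density decays like pressure: ρ = ρ₀ exp(−z/H).
z/H = 15500/10206 = 1.5187; exp(−1.5187) = 0.21900.
ρ = 0.01932 × 0.21900 = 0.0042311 kg/m³.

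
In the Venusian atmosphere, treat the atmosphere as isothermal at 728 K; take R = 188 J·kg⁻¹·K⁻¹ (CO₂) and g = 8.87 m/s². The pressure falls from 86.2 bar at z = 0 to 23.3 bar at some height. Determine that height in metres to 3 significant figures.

Scale height: H = RT/g = 188 × 728 / 8.87 = 15430 m.
Invert the barometric formula: z = H ln(P₀/P).
P₀/P = 86.2/23.3 = 3.6996; ln(3.6996) = 1.3082.
z = 15430 × 1.3082 = 20186 m.

z ≈ 20200 m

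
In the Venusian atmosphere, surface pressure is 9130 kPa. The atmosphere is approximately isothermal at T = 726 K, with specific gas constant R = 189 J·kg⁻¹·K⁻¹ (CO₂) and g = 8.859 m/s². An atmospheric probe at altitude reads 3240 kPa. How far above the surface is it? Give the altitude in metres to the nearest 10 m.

Scale height: H = RT/g = 189 × 726 / 8.859 = 15489 m.
Invert the barometric formula: z = H ln(P₀/P).
P₀/P = 9130/3240 = 2.8179; ln(2.8179) = 1.0360.
z = 15489 × 1.0360 = 16047 m.

z ≈ 16050 m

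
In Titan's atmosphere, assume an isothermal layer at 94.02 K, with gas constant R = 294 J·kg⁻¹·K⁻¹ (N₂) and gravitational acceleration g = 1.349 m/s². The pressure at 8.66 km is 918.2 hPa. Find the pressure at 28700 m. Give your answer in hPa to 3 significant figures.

P ≈ 345 hPa

Scale height: H = RT/g = 294 × 94.02 / 1.349 = 20491 m.
Between two levels, P₂ = P₁ exp(−Δz/H) with Δz = z₂ − z₁.
Δz = 28700 − 8660.0 = 20040 m; Δz/H = 20040/20491 = 0.97799.
P₂ = 918.2 × exp(−0.97799) = 918.2 × 0.37607 = 345.31 hPa.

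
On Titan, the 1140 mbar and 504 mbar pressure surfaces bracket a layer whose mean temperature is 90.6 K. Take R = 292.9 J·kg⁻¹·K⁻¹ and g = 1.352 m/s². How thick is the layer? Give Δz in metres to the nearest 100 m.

Δz ≈ 16000 m

Hypsometric equation: Δz = (R T̄/g) ln(P₁/P₂).
R T̄/g = 292.9 × 90.6 / 1.352 = 19628 m.
ln(1140/504) = ln(2.2619) = 0.81621.
Δz = 19628 × 0.81621 = 16021 m.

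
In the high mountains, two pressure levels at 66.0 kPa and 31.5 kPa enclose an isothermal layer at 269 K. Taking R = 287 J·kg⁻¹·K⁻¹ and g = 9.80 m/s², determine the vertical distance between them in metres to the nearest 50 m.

Hypsometric equation: Δz = (R T̄/g) ln(P₁/P₂).
R T̄/g = 287 × 269 / 9.80 = 7877.9 m.
ln(66.0/31.5) = ln(2.0952) = 0.73965.
Δz = 7877.9 × 0.73965 = 5826.9 m.

Δz ≈ 5850 m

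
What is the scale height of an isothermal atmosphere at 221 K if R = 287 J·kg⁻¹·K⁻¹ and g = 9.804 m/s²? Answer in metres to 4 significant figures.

H ≈ 6470 m

The scale height of an isothermal atmosphere is H = RT/g.
H = 287 × 221 / 9.804 = 63427/9.804 = 6469.5 m.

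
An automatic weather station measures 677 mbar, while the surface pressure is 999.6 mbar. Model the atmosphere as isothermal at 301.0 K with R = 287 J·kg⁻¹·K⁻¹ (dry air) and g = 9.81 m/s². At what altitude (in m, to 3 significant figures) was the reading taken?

Scale height: H = RT/g = 287 × 301.0 / 9.81 = 8806.0 m.
Invert the barometric formula: z = H ln(P₀/P).
P₀/P = 999.6/677 = 1.4765; ln(1.4765) = 0.38967.
z = 8806.0 × 0.38967 = 3431.4 m.

z ≈ 3430 m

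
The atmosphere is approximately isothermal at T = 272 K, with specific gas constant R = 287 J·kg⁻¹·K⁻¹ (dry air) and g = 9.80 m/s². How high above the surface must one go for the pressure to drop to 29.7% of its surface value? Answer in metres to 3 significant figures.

Scale height: H = RT/g = 287 × 272 / 9.80 = 7965.7 m.
Set P/P₀ = exp(−z/H) = 0.297, so z = −H ln(0.297).
−ln(0.297) = 1.2140; z = 7965.7 × 1.2140 = 9670.4 m.

z ≈ 9670 m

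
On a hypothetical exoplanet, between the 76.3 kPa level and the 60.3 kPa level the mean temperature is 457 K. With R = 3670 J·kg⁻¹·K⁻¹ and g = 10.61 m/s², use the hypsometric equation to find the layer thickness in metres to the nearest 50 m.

Hypsometric equation: Δz = (R T̄/g) ln(P₁/P₂).
R T̄/g = 3670 × 457 / 10.61 = 158080 m.
ln(76.3/60.3) = ln(1.2653) = 0.23531.
Δz = 158080 × 0.23531 = 37198 m.

Δz ≈ 37200 m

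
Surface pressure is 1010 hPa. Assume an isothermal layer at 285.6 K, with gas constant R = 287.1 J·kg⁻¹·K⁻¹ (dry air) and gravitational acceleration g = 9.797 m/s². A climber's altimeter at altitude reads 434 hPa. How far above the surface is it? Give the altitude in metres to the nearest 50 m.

Scale height: H = RT/g = 287.1 × 285.6 / 9.797 = 8369.5 m.
Invert the barometric formula: z = H ln(P₀/P).
P₀/P = 1010/434 = 2.3272; ln(2.3272) = 0.84467.
z = 8369.5 × 0.84467 = 7069.5 m.

z ≈ 7050 m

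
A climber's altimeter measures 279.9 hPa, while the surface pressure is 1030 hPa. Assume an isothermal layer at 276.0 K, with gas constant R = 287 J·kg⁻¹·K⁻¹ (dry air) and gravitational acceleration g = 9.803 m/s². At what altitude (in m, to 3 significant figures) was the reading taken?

Scale height: H = RT/g = 287 × 276.0 / 9.803 = 8080.4 m.
Invert the barometric formula: z = H ln(P₀/P).
P₀/P = 1030/279.9 = 3.6799; ln(3.6799) = 1.3029.
z = 8080.4 × 1.3029 = 10528 m.

z ≈ 10500 m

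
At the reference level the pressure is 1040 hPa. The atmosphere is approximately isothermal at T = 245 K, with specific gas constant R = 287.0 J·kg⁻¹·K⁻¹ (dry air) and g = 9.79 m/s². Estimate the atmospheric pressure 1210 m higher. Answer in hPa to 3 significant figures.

Scale height: H = RT/g = 287.0 × 245 / 9.79 = 7182.3 m.
Barometric formula: P = P₀ exp(−z/H).
z/H = 1210.0/7182.3 = 0.16847; exp(−0.16847) = 0.84496.
P = 1040 × 0.84496 = 878.76 hPa.

P ≈ 879 hPa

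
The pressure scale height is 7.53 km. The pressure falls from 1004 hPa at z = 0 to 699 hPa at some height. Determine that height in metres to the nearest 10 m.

Invert the barometric formula: z = H ln(P₀/P).
P₀/P = 1004/699 = 1.4363; ln(1.4363) = 0.36207.
z = 7530.0 × 0.36207 = 2726.4 m.

z ≈ 2730 m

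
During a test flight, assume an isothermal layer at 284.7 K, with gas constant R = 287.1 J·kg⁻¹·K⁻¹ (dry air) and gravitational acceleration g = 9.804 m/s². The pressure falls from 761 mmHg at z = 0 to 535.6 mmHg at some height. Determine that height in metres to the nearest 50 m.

z ≈ 2950 m

Scale height: H = RT/g = 287.1 × 284.7 / 9.804 = 8337.1 m.
Invert the barometric formula: z = H ln(P₀/P).
P₀/P = 761/535.6 = 1.4208; ln(1.4208) = 0.35122.
z = 8337.1 × 0.35122 = 2928.2 m.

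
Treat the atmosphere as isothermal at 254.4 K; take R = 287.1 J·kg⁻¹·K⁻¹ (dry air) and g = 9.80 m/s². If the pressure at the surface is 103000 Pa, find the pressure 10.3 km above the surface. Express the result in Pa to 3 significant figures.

Scale height: H = RT/g = 287.1 × 254.4 / 9.80 = 7452.9 m.
Barometric formula: P = P₀ exp(−z/H).
z/H = 10300/7452.9 = 1.3820; exp(−1.3820) = 0.25108.
P = 103000 × 0.25108 = 25861 Pa.

P ≈ 25900 Pa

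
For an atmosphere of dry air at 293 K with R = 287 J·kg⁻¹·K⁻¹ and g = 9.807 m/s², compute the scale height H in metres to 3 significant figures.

The scale height of an isothermal atmosphere is H = RT/g.
H = 287 × 293 / 9.807 = 84091/9.807 = 8574.6 m.

H ≈ 8570 m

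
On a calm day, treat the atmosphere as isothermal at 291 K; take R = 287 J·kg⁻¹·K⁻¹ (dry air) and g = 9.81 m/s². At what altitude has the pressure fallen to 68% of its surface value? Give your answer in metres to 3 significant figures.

z ≈ 3280 m

Scale height: H = RT/g = 287 × 291 / 9.81 = 8513.5 m.
Set P/P₀ = exp(−z/H) = 0.68, so z = −H ln(0.68).
−ln(0.68) = 0.38566; z = 8513.5 × 0.38566 = 3283.3 m.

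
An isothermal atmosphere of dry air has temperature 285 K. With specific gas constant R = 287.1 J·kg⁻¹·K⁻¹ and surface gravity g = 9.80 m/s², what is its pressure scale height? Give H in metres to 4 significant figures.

The scale height of an isothermal atmosphere is H = RT/g.
H = 287.1 × 285 / 9.80 = 81824/9.80 = 8349.4 m.

H ≈ 8349 m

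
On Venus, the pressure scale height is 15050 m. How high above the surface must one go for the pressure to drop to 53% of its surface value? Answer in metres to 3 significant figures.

z ≈ 9550 m

Set P/P₀ = exp(−z/H) = 0.53, so z = −H ln(0.53).
−ln(0.53) = 0.63488; z = 15050 × 0.63488 = 9554.9 m.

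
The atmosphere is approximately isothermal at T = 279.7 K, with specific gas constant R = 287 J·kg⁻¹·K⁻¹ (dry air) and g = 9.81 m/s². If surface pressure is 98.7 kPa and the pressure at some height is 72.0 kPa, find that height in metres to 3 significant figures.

Scale height: H = RT/g = 287 × 279.7 / 9.81 = 8182.9 m.
Invert the barometric formula: z = H ln(P₀/P).
P₀/P = 98.7/72.0 = 1.3708; ln(1.3708) = 0.31539.
z = 8182.9 × 0.31539 = 2580.8 m.

z ≈ 2580 m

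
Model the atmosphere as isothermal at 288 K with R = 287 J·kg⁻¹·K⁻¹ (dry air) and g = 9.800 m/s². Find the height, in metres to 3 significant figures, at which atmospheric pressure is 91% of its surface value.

z ≈ 795 m

Scale height: H = RT/g = 287 × 288 / 9.800 = 8434.3 m.
Set P/P₀ = exp(−z/H) = 0.91, so z = −H ln(0.91).
−ln(0.91) = 0.094311; z = 8434.3 × 0.094311 = 795.45 m.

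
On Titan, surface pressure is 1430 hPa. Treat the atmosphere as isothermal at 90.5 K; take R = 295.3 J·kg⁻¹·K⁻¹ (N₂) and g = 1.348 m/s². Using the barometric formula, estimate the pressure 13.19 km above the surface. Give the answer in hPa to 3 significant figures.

P ≈ 735 hPa

Scale height: H = RT/g = 295.3 × 90.5 / 1.348 = 19825 m.
Barometric formula: P = P₀ exp(−z/H).
z/H = 13190/19825 = 0.66532; exp(−0.66532) = 0.51411.
P = 1430 × 0.51411 = 735.18 hPa.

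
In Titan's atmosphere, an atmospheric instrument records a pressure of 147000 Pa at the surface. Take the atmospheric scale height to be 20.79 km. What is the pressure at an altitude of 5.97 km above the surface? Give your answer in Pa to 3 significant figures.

Barometric formula: P = P₀ exp(−z/H).
z/H = 5970.0/20790 = 0.28716; exp(−0.28716) = 0.75039.
P = 147000 × 0.75039 = 110310 Pa.

P ≈ 110000 Pa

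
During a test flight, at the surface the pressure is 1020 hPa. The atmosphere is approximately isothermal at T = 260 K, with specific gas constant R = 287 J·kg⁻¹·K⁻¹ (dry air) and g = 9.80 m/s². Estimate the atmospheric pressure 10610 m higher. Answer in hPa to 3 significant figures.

Scale height: H = RT/g = 287 × 260 / 9.80 = 7614.3 m.
Barometric formula: P = P₀ exp(−z/H).
z/H = 10610/7614.3 = 1.3934; exp(−1.3934) = 0.24823.
P = 1020 × 0.24823 = 253.19 hPa.

P ≈ 253 hPa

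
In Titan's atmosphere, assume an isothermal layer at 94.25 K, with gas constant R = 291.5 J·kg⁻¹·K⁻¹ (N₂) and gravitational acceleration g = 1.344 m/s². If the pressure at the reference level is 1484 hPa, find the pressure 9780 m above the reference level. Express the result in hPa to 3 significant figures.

P ≈ 920 hPa

Scale height: H = RT/g = 291.5 × 94.25 / 1.344 = 20442 m.
Barometric formula: P = P₀ exp(−z/H).
z/H = 9780.0/20442 = 0.47843; exp(−0.47843) = 0.61976.
P = 1484 × 0.61976 = 919.72 hPa.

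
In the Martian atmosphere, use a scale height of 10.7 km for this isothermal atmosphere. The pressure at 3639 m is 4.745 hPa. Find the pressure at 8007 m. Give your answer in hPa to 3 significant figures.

P ≈ 3.15 hPa

Between two levels, P₂ = P₁ exp(−Δz/H) with Δz = z₂ − z₁.
Δz = 8007.0 − 3639.0 = 4368.0 m; Δz/H = 4368.0/10700 = 0.40822.
P₂ = 4.745 × exp(−0.40822) = 4.745 × 0.66483 = 3.1546 hPa.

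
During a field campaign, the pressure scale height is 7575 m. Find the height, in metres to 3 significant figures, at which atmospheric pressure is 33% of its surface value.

Set P/P₀ = exp(−z/H) = 0.33, so z = −H ln(0.33).
−ln(0.33) = 1.1087; z = 7575.0 × 1.1087 = 8398.4 m.

z ≈ 8400 m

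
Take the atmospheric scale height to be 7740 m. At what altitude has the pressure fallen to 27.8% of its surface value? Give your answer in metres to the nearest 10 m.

Set P/P₀ = exp(−z/H) = 0.278, so z = −H ln(0.278).
−ln(0.278) = 1.2801; z = 7740.0 × 1.2801 = 9908.0 m.

z ≈ 9910 m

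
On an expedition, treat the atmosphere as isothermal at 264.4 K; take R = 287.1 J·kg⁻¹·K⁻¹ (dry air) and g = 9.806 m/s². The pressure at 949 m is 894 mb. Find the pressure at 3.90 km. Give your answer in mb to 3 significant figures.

Scale height: H = RT/g = 287.1 × 264.4 / 9.806 = 7741.1 m.
Between two levels, P₂ = P₁ exp(−Δz/H) with Δz = z₂ − z₁.
Δz = 3900.0 − 949.00 = 2951.0 m; Δz/H = 2951.0/7741.1 = 0.38121.
P₂ = 894 × exp(−0.38121) = 894 × 0.68303 = 610.63 mb.

P ≈ 611 mb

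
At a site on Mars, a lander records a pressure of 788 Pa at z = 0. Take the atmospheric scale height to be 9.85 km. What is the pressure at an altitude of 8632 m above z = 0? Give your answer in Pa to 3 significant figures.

P ≈ 328 Pa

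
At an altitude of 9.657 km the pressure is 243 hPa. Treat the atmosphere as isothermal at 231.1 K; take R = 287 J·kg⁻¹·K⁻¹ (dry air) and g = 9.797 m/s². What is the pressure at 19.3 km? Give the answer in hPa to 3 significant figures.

P ≈ 58.5 hPa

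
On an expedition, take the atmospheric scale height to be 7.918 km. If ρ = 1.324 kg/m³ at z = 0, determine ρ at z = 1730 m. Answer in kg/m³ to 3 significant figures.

In an isothermal atmosphere, density decays like pressure: ρ = ρ₀ exp(−z/H).
z/H = 1730.0/7918.0 = 0.21849; exp(−0.21849) = 0.80373.
ρ = 1.324 × 0.80373 = 1.0641 kg/m³.

ρ ≈ 1.06 kg/m³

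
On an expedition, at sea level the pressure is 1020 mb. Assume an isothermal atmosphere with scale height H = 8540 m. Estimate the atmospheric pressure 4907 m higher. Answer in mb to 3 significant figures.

P ≈ 574 mb

Barometric formula: P = P₀ exp(−z/H).
z/H = 4907.0/8540.0 = 0.57459; exp(−0.57459) = 0.56294.
P = 1020 × 0.56294 = 574.20 mb.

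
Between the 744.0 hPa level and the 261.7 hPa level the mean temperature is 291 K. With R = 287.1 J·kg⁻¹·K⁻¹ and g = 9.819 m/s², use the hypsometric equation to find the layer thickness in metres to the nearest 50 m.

Hypsometric equation: Δz = (R T̄/g) ln(P₁/P₂).
R T̄/g = 287.1 × 291 / 9.819 = 8508.6 m.
ln(744.0/261.7) = ln(2.8429) = 1.0448.
Δz = 8508.6 × 1.0448 = 8889.8 m.

Δz ≈ 8900 m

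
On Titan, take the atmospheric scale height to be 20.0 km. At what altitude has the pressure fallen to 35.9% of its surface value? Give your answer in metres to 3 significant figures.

z ≈ 20500 m

Set P/P₀ = exp(−z/H) = 0.359, so z = −H ln(0.359).
−ln(0.359) = 1.0244; z = 20000 × 1.0244 = 20488 m.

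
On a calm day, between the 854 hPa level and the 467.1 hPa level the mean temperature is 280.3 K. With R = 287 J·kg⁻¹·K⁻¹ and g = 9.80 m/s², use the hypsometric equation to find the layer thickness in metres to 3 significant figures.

Hypsometric equation: Δz = (R T̄/g) ln(P₁/P₂).
R T̄/g = 287 × 280.3 / 9.80 = 8208.8 m.
ln(854/467.1) = ln(1.8283) = 0.60339.
Δz = 8208.8 × 0.60339 = 4953.1 m.

Δz ≈ 4950 m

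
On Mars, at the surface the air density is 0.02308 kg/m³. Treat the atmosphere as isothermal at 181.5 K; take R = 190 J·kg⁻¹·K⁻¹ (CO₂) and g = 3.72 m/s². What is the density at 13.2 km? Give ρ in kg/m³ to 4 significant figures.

Scale height: H = RT/g = 190 × 181.5 / 3.72 = 9270.2 m.
In an isothermal atmosphere, density decays like pressure: ρ = ρ₀ exp(−z/H).
z/H = 13200/9270.2 = 1.4239; exp(−1.4239) = 0.24077.
ρ = 0.02308 × 0.24077 = 0.0055570 kg/m³.

ρ ≈ 0.005557 kg/m³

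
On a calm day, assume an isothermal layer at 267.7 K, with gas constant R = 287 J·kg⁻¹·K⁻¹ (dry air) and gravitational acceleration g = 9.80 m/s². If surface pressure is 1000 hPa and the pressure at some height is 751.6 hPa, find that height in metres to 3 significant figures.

Scale height: H = RT/g = 287 × 267.7 / 9.80 = 7839.8 m.
Invert the barometric formula: z = H ln(P₀/P).
P₀/P = 1000/751.6 = 1.3305; ln(1.3305) = 0.28555.
z = 7839.8 × 0.28555 = 2238.7 m.

z ≈ 2240 m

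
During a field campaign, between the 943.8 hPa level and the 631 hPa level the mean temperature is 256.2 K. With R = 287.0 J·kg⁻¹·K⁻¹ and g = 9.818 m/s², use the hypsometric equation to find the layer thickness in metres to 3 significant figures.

Δz ≈ 3020 m

Hypsometric equation: Δz = (R T̄/g) ln(P₁/P₂).
R T̄/g = 287.0 × 256.2 / 9.818 = 7489.2 m.
ln(943.8/631) = ln(1.4957) = 0.40259.
Δz = 7489.2 × 0.40259 = 3015.1 m.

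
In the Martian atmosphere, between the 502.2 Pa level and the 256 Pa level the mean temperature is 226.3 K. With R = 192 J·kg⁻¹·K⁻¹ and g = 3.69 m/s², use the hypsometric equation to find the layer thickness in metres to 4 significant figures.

Δz ≈ 7934 m

Hypsometric equation: Δz = (R T̄/g) ln(P₁/P₂).
R T̄/g = 192 × 226.3 / 3.69 = 11775 m.
ln(502.2/256) = ln(1.9617) = 0.67381.
Δz = 11775 × 0.67381 = 7934.1 m.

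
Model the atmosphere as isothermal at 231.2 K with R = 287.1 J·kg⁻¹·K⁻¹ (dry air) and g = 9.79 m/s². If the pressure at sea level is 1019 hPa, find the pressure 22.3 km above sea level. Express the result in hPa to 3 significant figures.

P ≈ 38.0 hPa

Scale height: H = RT/g = 287.1 × 231.2 / 9.79 = 6780.1 m.
Barometric formula: P = P₀ exp(−z/H).
z/H = 22300/6780.1 = 3.2890; exp(−3.2890) = 0.037291.
P = 1019 × 0.037291 = 38.000 hPa.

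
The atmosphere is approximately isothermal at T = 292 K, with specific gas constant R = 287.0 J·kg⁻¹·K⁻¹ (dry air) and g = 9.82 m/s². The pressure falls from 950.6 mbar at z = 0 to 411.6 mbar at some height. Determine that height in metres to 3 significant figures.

z ≈ 7140 m

Scale height: H = RT/g = 287.0 × 292 / 9.82 = 8534.0 m.
Invert the barometric formula: z = H ln(P₀/P).
P₀/P = 950.6/411.6 = 2.3095; ln(2.3095) = 0.83703.
z = 8534.0 × 0.83703 = 7143.2 m.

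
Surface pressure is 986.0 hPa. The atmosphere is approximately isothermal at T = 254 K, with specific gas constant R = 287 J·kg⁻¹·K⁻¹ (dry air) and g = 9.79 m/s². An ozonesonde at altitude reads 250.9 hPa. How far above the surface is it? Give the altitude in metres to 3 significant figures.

z ≈ 10200 m

Scale height: H = RT/g = 287 × 254 / 9.79 = 7446.2 m.
Invert the barometric formula: z = H ln(P₀/P).
P₀/P = 986.0/250.9 = 3.9299; ln(3.9299) = 1.3686.
z = 7446.2 × 1.3686 = 10191 m.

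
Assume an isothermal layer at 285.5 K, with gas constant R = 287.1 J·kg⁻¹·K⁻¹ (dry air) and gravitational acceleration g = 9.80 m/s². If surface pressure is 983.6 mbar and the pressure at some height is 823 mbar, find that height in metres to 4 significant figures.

Scale height: H = RT/g = 287.1 × 285.5 / 9.80 = 8364.0 m.
Invert the barometric formula: z = H ln(P₀/P).
P₀/P = 983.6/823 = 1.1951; ln(1.1951) = 0.17823.
z = 8364.0 × 0.17823 = 1490.7 m.

z ≈ 1491 m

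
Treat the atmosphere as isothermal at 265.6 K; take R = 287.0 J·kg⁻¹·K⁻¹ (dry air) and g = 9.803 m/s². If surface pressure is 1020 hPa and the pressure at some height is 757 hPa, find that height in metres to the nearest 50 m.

z ≈ 2300 m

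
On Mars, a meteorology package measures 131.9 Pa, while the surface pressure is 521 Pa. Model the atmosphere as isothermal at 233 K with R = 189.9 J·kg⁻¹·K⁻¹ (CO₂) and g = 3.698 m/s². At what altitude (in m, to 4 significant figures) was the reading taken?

Scale height: H = RT/g = 189.9 × 233 / 3.698 = 11965 m.
Invert the barometric formula: z = H ln(P₀/P).
P₀/P = 521/131.9 = 3.9500; ln(3.9500) = 1.3737.
z = 11965 × 1.3737 = 16436 m.

z ≈ 16440 m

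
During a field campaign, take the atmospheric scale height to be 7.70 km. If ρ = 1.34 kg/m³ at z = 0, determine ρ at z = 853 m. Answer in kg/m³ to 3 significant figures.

ρ ≈ 1.20 kg/m³

In an isothermal atmosphere, density decays like pressure: ρ = ρ₀ exp(−z/H).
z/H = 853.00/7700.0 = 0.11078; exp(−0.11078) = 0.89514.
ρ = 1.34 × 0.89514 = 1.1995 kg/m³.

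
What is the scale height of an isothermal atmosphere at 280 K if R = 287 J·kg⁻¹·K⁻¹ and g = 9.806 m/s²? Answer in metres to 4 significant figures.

H ≈ 8195 m

The scale height of an isothermal atmosphere is H = RT/g.
H = 287 × 280 / 9.806 = 80360/9.806 = 8195.0 m.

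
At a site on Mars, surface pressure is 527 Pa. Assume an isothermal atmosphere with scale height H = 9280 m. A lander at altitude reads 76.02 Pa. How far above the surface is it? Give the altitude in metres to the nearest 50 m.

z ≈ 17950 m

Invert the barometric formula: z = H ln(P₀/P).
P₀/P = 527/76.02 = 6.9324; ln(6.9324) = 1.9362.
z = 9280.0 × 1.9362 = 17968 m.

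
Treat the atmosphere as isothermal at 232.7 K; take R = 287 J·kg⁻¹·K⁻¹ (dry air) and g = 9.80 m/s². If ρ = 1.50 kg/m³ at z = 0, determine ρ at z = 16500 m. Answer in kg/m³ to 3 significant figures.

Scale height: H = RT/g = 287 × 232.7 / 9.80 = 6814.8 m.
In an isothermal atmosphere, density decays like pressure: ρ = ρ₀ exp(−z/H).
z/H = 16500/6814.8 = 2.4212; exp(−2.4212) = 0.088815.
ρ = 1.50 × 0.088815 = 0.13322 kg/m³.

ρ ≈ 0.133 kg/m³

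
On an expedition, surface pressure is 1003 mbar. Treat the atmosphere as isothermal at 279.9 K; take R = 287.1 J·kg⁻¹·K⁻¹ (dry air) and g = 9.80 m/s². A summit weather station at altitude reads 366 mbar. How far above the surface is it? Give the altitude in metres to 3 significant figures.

Scale height: H = RT/g = 287.1 × 279.9 / 9.80 = 8199.9 m.
Invert the barometric formula: z = H ln(P₀/P).
P₀/P = 1003/366 = 2.7404; ln(2.7404) = 1.0081.
z = 8199.9 × 1.0081 = 8266.3 m.

z ≈ 8270 m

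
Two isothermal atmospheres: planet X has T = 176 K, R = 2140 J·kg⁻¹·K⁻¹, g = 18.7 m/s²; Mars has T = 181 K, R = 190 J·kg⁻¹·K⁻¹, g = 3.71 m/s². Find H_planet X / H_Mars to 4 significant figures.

H = RT/g for each body.
H_planet X = 2140 × 176 / 18.7 = 20141 m.
H_Mars = 190 × 181 / 3.71 = 9269.5 m.
H_planet X/H_Mars = 20141/9269.5 = 2.1728.

H_planet X/H_Mars ≈ 2.173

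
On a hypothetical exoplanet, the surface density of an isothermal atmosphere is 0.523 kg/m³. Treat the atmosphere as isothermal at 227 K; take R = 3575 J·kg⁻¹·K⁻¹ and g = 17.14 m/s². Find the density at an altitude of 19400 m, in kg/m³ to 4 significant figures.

ρ ≈ 0.3472 kg/m³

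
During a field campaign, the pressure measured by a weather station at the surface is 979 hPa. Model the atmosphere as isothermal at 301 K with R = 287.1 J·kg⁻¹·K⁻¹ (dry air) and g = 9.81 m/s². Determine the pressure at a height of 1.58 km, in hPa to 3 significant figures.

Scale height: H = RT/g = 287.1 × 301 / 9.81 = 8809.1 m.
Barometric formula: P = P₀ exp(−z/H).
z/H = 1580.0/8809.1 = 0.17936; exp(−0.17936) = 0.83580.
P = 979 × 0.83580 = 818.25 hPa.

P ≈ 818 hPa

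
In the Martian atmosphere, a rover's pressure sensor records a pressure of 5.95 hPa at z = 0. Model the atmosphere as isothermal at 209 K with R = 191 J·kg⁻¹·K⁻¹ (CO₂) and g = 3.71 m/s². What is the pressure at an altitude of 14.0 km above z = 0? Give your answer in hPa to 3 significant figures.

Scale height: H = RT/g = 191 × 209 / 3.71 = 10760 m.
Barometric formula: P = P₀ exp(−z/H).
z/H = 14000/10760 = 1.3011; exp(−1.3011) = 0.27223.
P = 5.95 × 0.27223 = 1.6198 hPa.

P ≈ 1.62 hPa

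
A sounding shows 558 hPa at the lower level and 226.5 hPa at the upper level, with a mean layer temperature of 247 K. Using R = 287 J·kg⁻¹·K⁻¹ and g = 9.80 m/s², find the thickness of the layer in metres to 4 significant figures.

Δz ≈ 6522 m

Hypsometric equation: Δz = (R T̄/g) ln(P₁/P₂).
R T̄/g = 287 × 247 / 9.80 = 7233.6 m.
ln(558/226.5) = ln(2.4636) = 0.90162.
Δz = 7233.6 × 0.90162 = 6522.0 m.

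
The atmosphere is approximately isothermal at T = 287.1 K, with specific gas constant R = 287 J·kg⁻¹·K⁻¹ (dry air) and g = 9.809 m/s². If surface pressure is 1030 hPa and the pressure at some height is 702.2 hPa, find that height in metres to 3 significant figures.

z ≈ 3220 m

Scale height: H = RT/g = 287 × 287.1 / 9.809 = 8400.2 m.
Invert the barometric formula: z = H ln(P₀/P).
P₀/P = 1030/702.2 = 1.4668; ln(1.4668) = 0.38308.
z = 8400.2 × 0.38308 = 3217.9 m.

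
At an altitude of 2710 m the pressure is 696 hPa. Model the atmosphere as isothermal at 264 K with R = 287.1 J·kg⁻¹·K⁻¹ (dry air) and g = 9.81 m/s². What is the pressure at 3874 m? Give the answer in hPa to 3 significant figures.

P ≈ 599 hPa

Scale height: H = RT/g = 287.1 × 264 / 9.81 = 7726.2 m.
Between two levels, P₂ = P₁ exp(−Δz/H) with Δz = z₂ − z₁.
Δz = 3874.0 − 2710.0 = 1164.0 m; Δz/H = 1164.0/7726.2 = 0.15066.
P₂ = 696 × exp(−0.15066) = 696 × 0.86014 = 598.66 hPa.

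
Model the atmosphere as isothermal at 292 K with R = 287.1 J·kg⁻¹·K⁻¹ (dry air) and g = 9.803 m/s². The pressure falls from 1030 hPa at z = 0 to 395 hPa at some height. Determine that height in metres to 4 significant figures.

z ≈ 8196 m

Scale height: H = RT/g = 287.1 × 292 / 9.803 = 8551.8 m.
Invert the barometric formula: z = H ln(P₀/P).
P₀/P = 1030/395 = 2.6076; ln(2.6076) = 0.95843.
z = 8551.8 × 0.95843 = 8196.3 m.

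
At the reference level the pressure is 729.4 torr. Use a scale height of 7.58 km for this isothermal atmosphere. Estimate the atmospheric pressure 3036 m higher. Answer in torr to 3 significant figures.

P ≈ 489 torr

Barometric formula: P = P₀ exp(−z/H).
z/H = 3036.0/7580.0 = 0.40053; exp(−0.40053) = 0.66996.
P = 729.4 × 0.66996 = 488.67 torr.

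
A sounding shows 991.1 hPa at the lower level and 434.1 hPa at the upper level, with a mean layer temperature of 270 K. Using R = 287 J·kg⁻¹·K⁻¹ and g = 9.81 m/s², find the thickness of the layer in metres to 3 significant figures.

Δz ≈ 6520 m

Hypsometric equation: Δz = (R T̄/g) ln(P₁/P₂).
R T̄/g = 287 × 270 / 9.81 = 7899.1 m.
ln(991.1/434.1) = ln(2.2831) = 0.82553.
Δz = 7899.1 × 0.82553 = 6520.9 m.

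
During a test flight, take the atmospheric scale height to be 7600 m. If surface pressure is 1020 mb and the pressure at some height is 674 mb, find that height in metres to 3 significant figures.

z ≈ 3150 m

Invert the barometric formula: z = H ln(P₀/P).
P₀/P = 1020/674 = 1.5134; ln(1.5134) = 0.41436.
z = 7600.0 × 0.41436 = 3149.1 m.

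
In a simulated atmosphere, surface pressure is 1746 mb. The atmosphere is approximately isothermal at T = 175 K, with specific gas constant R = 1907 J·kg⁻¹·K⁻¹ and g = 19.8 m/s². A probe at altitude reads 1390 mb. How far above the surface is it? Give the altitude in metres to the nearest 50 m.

Scale height: H = RT/g = 1907 × 175 / 19.8 = 16855 m.
Invert the barometric formula: z = H ln(P₀/P).
P₀/P = 1746/1390 = 1.2561; ln(1.2561) = 0.22801.
z = 16855 × 0.22801 = 3843.1 m.

z ≈ 3850 m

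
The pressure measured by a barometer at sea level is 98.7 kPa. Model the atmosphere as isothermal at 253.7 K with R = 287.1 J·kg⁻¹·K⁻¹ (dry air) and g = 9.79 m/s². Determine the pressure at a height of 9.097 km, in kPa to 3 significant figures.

P ≈ 29.1 kPa

Scale height: H = RT/g = 287.1 × 253.7 / 9.79 = 7440.0 m.
Barometric formula: P = P₀ exp(−z/H).
z/H = 9097.0/7440.0 = 1.2227; exp(−1.2227) = 0.29443.
P = 98.7 × 0.29443 = 29.060 kPa.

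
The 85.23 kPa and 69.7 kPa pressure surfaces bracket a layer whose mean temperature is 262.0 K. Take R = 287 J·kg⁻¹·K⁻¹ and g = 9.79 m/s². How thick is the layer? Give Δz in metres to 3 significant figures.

Hypsometric equation: Δz = (R T̄/g) ln(P₁/P₂).
R T̄/g = 287 × 262.0 / 9.79 = 7680.7 m.
ln(85.23/69.7) = ln(1.2228) = 0.20114.
Δz = 7680.7 × 0.20114 = 1544.9 m.

Δz ≈ 1540 m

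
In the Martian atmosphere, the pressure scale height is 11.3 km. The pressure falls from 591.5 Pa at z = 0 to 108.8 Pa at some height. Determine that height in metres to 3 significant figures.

Invert the barometric formula: z = H ln(P₀/P).
P₀/P = 591.5/108.8 = 5.4366; ln(5.4366) = 1.6932.
z = 11300 × 1.6932 = 19133 m.

z ≈ 19100 m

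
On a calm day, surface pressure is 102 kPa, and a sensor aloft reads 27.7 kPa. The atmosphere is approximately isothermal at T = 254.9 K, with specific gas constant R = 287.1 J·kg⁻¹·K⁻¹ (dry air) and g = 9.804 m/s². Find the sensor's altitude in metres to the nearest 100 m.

z ≈ 9700 m

Scale height: H = RT/g = 287.1 × 254.9 / 9.804 = 7464.5 m.
Invert the barometric formula: z = H ln(P₀/P).
P₀/P = 102/27.7 = 3.6823; ln(3.6823) = 1.3035.
z = 7464.5 × 1.3035 = 9730.0 m.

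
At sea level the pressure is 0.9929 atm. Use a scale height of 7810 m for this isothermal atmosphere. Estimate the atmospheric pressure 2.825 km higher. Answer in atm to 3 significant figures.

P ≈ 0.692 atm

Barometric formula: P = P₀ exp(−z/H).
z/H = 2825.0/7810.0 = 0.36172; exp(−0.36172) = 0.69648.
P = 0.9929 × 0.69648 = 0.69153 atm.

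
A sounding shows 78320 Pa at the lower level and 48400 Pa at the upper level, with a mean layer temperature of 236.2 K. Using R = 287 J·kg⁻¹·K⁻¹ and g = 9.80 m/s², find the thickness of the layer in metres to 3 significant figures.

Δz ≈ 3330 m

Hypsometric equation: Δz = (R T̄/g) ln(P₁/P₂).
R T̄/g = 287 × 236.2 / 9.80 = 6917.3 m.
ln(78320/48400) = ln(1.6182) = 0.48131.
Δz = 6917.3 × 0.48131 = 3329.4 m.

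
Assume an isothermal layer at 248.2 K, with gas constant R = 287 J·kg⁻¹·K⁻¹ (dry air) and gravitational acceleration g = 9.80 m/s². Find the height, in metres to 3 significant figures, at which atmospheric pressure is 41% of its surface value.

z ≈ 6480 m

Scale height: H = RT/g = 287 × 248.2 / 9.80 = 7268.7 m.
Set P/P₀ = exp(−z/H) = 0.41, so z = −H ln(0.41).
−ln(0.41) = 0.89160; z = 7268.7 × 0.89160 = 6480.8 m.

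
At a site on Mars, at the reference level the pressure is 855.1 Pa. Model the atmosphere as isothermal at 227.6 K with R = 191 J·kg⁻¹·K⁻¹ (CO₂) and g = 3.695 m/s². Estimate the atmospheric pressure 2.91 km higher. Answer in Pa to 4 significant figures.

Scale height: H = RT/g = 191 × 227.6 / 3.695 = 11765 m.
Barometric formula: P = P₀ exp(−z/H).
z/H = 2910.0/11765 = 0.24734; exp(−0.24734) = 0.78088.
P = 855.1 × 0.78088 = 667.73 Pa.

P ≈ 667.7 Pa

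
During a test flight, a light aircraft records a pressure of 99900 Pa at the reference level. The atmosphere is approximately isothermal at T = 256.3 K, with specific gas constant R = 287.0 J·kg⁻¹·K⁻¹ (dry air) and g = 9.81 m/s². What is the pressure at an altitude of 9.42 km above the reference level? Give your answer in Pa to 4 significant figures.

P ≈ 28440 Pa

Scale height: H = RT/g = 287.0 × 256.3 / 9.81 = 7498.3 m.
Barometric formula: P = P₀ exp(−z/H).
z/H = 9420.0/7498.3 = 1.2563; exp(−1.2563) = 0.28471.
P = 99900 × 0.28471 = 28443 Pa.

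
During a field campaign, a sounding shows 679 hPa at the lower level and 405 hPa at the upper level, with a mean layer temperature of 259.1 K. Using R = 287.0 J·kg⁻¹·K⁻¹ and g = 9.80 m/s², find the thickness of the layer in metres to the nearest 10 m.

Δz ≈ 3920 m

Hypsometric equation: Δz = (R T̄/g) ln(P₁/P₂).
R T̄/g = 287.0 × 259.1 / 9.80 = 7587.9 m.
ln(679/405) = ln(1.6765) = 0.51671.
Δz = 7587.9 × 0.51671 = 3920.7 m.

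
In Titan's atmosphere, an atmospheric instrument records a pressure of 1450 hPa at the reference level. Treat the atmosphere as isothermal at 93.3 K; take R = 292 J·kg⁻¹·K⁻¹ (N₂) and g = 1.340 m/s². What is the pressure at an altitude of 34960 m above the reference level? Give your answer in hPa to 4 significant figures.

Scale height: H = RT/g = 292 × 93.3 / 1.340 = 20331 m.
Barometric formula: P = P₀ exp(−z/H).
z/H = 34960/20331 = 1.7195; exp(−1.7195) = 0.17916.
P = 1450 × 0.17916 = 259.78 hPa.

P ≈ 259.8 hPa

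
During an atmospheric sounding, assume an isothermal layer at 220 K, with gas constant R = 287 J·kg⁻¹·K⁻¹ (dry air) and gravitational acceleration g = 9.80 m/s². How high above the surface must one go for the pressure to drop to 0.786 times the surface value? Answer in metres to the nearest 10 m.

Scale height: H = RT/g = 287 × 220 / 9.80 = 6442.9 m.
Set P/P₀ = exp(−z/H) = 0.786, so z = −H ln(0.786).
−ln(0.786) = 0.24080; z = 6442.9 × 0.24080 = 1551.5 m.

z ≈ 1550 m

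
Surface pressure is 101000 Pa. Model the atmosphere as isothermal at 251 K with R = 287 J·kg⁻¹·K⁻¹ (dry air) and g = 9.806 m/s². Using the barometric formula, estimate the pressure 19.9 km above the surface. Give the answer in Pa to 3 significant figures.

Scale height: H = RT/g = 287 × 251 / 9.806 = 7346.2 m.
Barometric formula: P = P₀ exp(−z/H).
z/H = 19900/7346.2 = 2.7089; exp(−2.7089) = 0.066610.
P = 101000 × 0.066610 = 6727.6 Pa.

P ≈ 6730 Pa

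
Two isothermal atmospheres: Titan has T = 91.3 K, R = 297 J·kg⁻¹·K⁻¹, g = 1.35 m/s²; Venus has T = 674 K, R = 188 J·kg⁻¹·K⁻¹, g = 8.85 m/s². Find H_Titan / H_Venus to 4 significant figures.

H_Titan/H_Venus ≈ 1.403

H = RT/g for each body.
H_Titan = 297 × 91.3 / 1.35 = 20086 m.
H_Venus = 188 × 674 / 8.85 = 14318 m.
H_Titan/H_Venus = 20086/14318 = 1.4028.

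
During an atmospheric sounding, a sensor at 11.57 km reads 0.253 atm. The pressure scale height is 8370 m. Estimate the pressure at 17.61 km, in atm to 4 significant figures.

P ≈ 0.1229 atm

Between two levels, P₂ = P₁ exp(−Δz/H) with Δz = z₂ − z₁.
Δz = 17610 − 11570 = 6040.0 m; Δz/H = 6040.0/8370.0 = 0.72162.
P₂ = 0.253 × exp(−0.72162) = 0.253 × 0.48596 = 0.12295 atm.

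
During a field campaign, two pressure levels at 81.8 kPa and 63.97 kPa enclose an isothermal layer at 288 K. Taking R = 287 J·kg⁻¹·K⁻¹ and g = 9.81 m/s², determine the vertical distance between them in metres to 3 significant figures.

Hypsometric equation: Δz = (R T̄/g) ln(P₁/P₂).
R T̄/g = 287 × 288 / 9.81 = 8425.7 m.
ln(81.8/63.97) = ln(1.2787) = 0.24584.
Δz = 8425.7 × 0.24584 = 2071.4 m.

Δz ≈ 2070 m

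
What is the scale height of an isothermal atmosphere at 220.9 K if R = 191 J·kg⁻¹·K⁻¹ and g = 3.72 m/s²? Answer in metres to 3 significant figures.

H ≈ 11300 m

The scale height of an isothermal atmosphere is H = RT/g.
H = 191 × 220.9 / 3.72 = 42192/3.72 = 11342 m.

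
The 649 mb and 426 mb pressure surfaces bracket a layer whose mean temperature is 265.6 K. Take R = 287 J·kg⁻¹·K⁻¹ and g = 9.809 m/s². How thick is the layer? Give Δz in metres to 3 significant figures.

Hypsometric equation: Δz = (R T̄/g) ln(P₁/P₂).
R T̄/g = 287 × 265.6 / 9.809 = 7771.1 m.
ln(649/426) = ln(1.5235) = 0.42101.
Δz = 7771.1 × 0.42101 = 3271.7 m.

Δz ≈ 3270 m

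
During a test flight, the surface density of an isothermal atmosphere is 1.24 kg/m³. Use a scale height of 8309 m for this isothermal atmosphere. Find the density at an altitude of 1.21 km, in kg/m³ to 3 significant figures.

In an isothermal atmosphere, density decays like pressure: ρ = ρ₀ exp(−z/H).
z/H = 1210.0/8309.0 = 0.14563; exp(−0.14563) = 0.86448.
ρ = 1.24 × 0.86448 = 1.0720 kg/m³.

ρ ≈ 1.07 kg/m³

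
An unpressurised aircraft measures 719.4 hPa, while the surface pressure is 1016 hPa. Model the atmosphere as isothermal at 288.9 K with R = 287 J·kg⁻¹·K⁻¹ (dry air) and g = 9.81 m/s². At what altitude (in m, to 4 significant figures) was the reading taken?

Scale height: H = RT/g = 287 × 288.9 / 9.81 = 8452.0 m.
Invert the barometric formula: z = H ln(P₀/P).
P₀/P = 1016/719.4 = 1.4123; ln(1.4123) = 0.34522.
z = 8452.0 × 0.34522 = 2917.8 m.

z ≈ 2918 m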